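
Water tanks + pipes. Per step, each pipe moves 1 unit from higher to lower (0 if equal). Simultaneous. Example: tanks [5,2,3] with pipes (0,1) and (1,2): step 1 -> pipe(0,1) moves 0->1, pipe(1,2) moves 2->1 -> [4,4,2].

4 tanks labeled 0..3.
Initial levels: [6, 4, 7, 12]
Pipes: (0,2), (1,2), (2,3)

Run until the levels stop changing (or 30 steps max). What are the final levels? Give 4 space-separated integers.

Step 1: flows [2->0,2->1,3->2] -> levels [7 5 6 11]
Step 2: flows [0->2,2->1,3->2] -> levels [6 6 7 10]
Step 3: flows [2->0,2->1,3->2] -> levels [7 7 6 9]
Step 4: flows [0->2,1->2,3->2] -> levels [6 6 9 8]
Step 5: flows [2->0,2->1,2->3] -> levels [7 7 6 9]
  -> period-2 cycle: step 5 state = step 3 state; never stabilizes
  -> state at step 30: (30-3) mod 2 = 1, same as step 4 -> [6 6 9 8]

Answer: 6 6 9 8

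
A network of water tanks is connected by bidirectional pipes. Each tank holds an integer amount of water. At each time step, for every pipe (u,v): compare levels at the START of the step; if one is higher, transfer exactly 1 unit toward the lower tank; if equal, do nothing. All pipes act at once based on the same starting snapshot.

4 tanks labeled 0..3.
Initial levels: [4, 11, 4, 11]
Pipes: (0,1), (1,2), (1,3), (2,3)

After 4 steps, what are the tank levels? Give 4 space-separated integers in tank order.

Answer: 7 9 7 7

Derivation:
Step 1: flows [1->0,1->2,1=3,3->2] -> levels [5 9 6 10]
Step 2: flows [1->0,1->2,3->1,3->2] -> levels [6 8 8 8]
Step 3: flows [1->0,1=2,1=3,2=3] -> levels [7 7 8 8]
Step 4: flows [0=1,2->1,3->1,2=3] -> levels [7 9 7 7]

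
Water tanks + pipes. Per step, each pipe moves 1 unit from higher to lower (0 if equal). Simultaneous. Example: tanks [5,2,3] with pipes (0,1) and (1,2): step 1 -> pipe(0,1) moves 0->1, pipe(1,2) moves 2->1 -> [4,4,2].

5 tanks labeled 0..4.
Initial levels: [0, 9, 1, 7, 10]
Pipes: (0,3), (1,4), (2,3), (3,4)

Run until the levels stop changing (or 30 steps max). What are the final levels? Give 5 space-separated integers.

Answer: 5 6 5 4 7

Derivation:
Step 1: flows [3->0,4->1,3->2,4->3] -> levels [1 10 2 6 8]
Step 2: flows [3->0,1->4,3->2,4->3] -> levels [2 9 3 5 8]
Step 3: flows [3->0,1->4,3->2,4->3] -> levels [3 8 4 4 8]
Step 4: flows [3->0,1=4,2=3,4->3] -> levels [4 8 4 4 7]
Step 5: flows [0=3,1->4,2=3,4->3] -> levels [4 7 4 5 7]
Step 6: flows [3->0,1=4,3->2,4->3] -> levels [5 7 5 4 6]
Step 7: flows [0->3,1->4,2->3,4->3] -> levels [4 6 4 7 6]
Step 8: flows [3->0,1=4,3->2,3->4] -> levels [5 6 5 4 7]
Step 9: flows [0->3,4->1,2->3,4->3] -> levels [4 7 4 7 5]
Step 10: flows [3->0,1->4,3->2,3->4] -> levels [5 6 5 4 7]
  -> period-2 cycle: step 10 state = step 8 state; never stabilizes
  -> state at step 30: (30-8) mod 2 = 0, same as step 8 -> [5 6 5 4 7]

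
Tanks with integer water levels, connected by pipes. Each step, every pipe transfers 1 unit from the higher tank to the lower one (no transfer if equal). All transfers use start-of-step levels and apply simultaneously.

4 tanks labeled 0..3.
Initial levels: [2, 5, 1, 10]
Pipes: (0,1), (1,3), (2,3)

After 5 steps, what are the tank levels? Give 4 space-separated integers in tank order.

Step 1: flows [1->0,3->1,3->2] -> levels [3 5 2 8]
Step 2: flows [1->0,3->1,3->2] -> levels [4 5 3 6]
Step 3: flows [1->0,3->1,3->2] -> levels [5 5 4 4]
Step 4: flows [0=1,1->3,2=3] -> levels [5 4 4 5]
Step 5: flows [0->1,3->1,3->2] -> levels [4 6 5 3]

Answer: 4 6 5 3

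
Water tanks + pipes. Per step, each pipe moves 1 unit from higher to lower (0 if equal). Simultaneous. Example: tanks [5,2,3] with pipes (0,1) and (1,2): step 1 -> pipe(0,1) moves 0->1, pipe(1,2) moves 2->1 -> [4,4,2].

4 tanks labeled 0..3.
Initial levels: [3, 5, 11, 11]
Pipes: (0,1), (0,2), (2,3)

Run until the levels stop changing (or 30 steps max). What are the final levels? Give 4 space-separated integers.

Answer: 6 8 9 7

Derivation:
Step 1: flows [1->0,2->0,2=3] -> levels [5 4 10 11]
Step 2: flows [0->1,2->0,3->2] -> levels [5 5 10 10]
Step 3: flows [0=1,2->0,2=3] -> levels [6 5 9 10]
Step 4: flows [0->1,2->0,3->2] -> levels [6 6 9 9]
Step 5: flows [0=1,2->0,2=3] -> levels [7 6 8 9]
Step 6: flows [0->1,2->0,3->2] -> levels [7 7 8 8]
Step 7: flows [0=1,2->0,2=3] -> levels [8 7 7 8]
Step 8: flows [0->1,0->2,3->2] -> levels [6 8 9 7]
Step 9: flows [1->0,2->0,2->3] -> levels [8 7 7 8]
  -> period-2 cycle: step 9 state = step 7 state; never stabilizes
  -> state at step 30: (30-7) mod 2 = 1, same as step 8 -> [6 8 9 7]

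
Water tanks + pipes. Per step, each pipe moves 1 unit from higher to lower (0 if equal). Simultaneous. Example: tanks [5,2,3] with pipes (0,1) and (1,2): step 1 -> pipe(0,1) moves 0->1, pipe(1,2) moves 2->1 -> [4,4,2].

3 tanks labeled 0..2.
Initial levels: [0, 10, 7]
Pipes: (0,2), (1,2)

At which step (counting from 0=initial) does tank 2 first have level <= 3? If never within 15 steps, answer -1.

Step 1: flows [2->0,1->2] -> levels [1 9 7]
Step 2: flows [2->0,1->2] -> levels [2 8 7]
Step 3: flows [2->0,1->2] -> levels [3 7 7]
Step 4: flows [2->0,1=2] -> levels [4 7 6]
Step 5: flows [2->0,1->2] -> levels [5 6 6]
Step 6: flows [2->0,1=2] -> levels [6 6 5]
Step 7: flows [0->2,1->2] -> levels [5 5 7]
Step 8: flows [2->0,2->1] -> levels [6 6 5]
  -> period-2 cycle (repeats step 6); tank 2 never drops to <=3
Tank 2 never reaches <=3 within 15 steps

Answer: -1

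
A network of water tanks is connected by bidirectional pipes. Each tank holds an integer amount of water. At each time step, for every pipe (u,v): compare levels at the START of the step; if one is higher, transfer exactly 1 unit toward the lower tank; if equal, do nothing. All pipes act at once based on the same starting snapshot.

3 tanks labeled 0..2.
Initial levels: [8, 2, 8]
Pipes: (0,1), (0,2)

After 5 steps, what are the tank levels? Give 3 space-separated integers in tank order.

Step 1: flows [0->1,0=2] -> levels [7 3 8]
Step 2: flows [0->1,2->0] -> levels [7 4 7]
Step 3: flows [0->1,0=2] -> levels [6 5 7]
Step 4: flows [0->1,2->0] -> levels [6 6 6]
Step 5: flows [0=1,0=2] -> levels [6 6 6]

Answer: 6 6 6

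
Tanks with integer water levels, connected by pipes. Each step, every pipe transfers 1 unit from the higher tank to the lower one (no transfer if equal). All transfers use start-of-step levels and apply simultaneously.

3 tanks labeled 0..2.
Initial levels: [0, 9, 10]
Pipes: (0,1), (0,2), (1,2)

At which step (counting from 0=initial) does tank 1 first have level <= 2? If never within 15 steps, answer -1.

Answer: -1

Derivation:
Step 1: flows [1->0,2->0,2->1] -> levels [2 9 8]
Step 2: flows [1->0,2->0,1->2] -> levels [4 7 8]
Step 3: flows [1->0,2->0,2->1] -> levels [6 7 6]
Step 4: flows [1->0,0=2,1->2] -> levels [7 5 7]
Step 5: flows [0->1,0=2,2->1] -> levels [6 7 6]
  -> period-2 cycle (repeats step 3); tank 1 never drops to <=2
Tank 1 never reaches <=2 within 15 steps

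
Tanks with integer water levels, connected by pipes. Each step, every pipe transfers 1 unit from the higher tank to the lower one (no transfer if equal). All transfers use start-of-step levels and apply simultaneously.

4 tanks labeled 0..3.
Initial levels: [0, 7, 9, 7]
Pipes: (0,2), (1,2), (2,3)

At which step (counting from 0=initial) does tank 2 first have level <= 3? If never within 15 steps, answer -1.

Step 1: flows [2->0,2->1,2->3] -> levels [1 8 6 8]
Step 2: flows [2->0,1->2,3->2] -> levels [2 7 7 7]
Step 3: flows [2->0,1=2,2=3] -> levels [3 7 6 7]
Step 4: flows [2->0,1->2,3->2] -> levels [4 6 7 6]
Step 5: flows [2->0,2->1,2->3] -> levels [5 7 4 7]
Step 6: flows [0->2,1->2,3->2] -> levels [4 6 7 6]
  -> period-2 cycle (repeats step 4); tank 2 never drops to <=3
Tank 2 never reaches <=3 within 15 steps

Answer: -1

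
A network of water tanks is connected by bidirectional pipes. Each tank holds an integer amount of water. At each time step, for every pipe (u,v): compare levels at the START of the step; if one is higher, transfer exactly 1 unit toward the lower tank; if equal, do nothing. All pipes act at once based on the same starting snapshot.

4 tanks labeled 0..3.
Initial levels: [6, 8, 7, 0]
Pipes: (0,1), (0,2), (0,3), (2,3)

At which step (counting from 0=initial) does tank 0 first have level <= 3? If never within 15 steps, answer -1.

Step 1: flows [1->0,2->0,0->3,2->3] -> levels [7 7 5 2]
Step 2: flows [0=1,0->2,0->3,2->3] -> levels [5 7 5 4]
Step 3: flows [1->0,0=2,0->3,2->3] -> levels [5 6 4 6]
Step 4: flows [1->0,0->2,3->0,3->2] -> levels [6 5 6 4]
Step 5: flows [0->1,0=2,0->3,2->3] -> levels [4 6 5 6]
Step 6: flows [1->0,2->0,3->0,3->2] -> levels [7 5 5 4]
Step 7: flows [0->1,0->2,0->3,2->3] -> levels [4 6 5 6]
  -> period-2 cycle (repeats step 5); tank 0 never drops to <=3
Tank 0 never reaches <=3 within 15 steps

Answer: -1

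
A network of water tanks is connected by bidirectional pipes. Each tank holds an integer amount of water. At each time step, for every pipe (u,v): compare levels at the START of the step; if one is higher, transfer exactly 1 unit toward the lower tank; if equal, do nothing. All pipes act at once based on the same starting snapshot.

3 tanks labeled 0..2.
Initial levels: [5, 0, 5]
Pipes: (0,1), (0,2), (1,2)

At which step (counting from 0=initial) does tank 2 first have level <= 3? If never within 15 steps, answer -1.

Answer: 2

Derivation:
Step 1: flows [0->1,0=2,2->1] -> levels [4 2 4]
Step 2: flows [0->1,0=2,2->1] -> levels [3 4 3]
Tank 2 first reaches <=3 at step 2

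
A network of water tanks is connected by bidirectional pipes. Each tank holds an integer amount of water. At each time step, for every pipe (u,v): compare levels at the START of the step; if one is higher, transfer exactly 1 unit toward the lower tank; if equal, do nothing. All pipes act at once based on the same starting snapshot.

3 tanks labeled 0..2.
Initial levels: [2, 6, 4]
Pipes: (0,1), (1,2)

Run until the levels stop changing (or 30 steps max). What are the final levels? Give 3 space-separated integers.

Step 1: flows [1->0,1->2] -> levels [3 4 5]
Step 2: flows [1->0,2->1] -> levels [4 4 4]
Step 3: flows [0=1,1=2] -> levels [4 4 4]
  -> stable (no change)

Answer: 4 4 4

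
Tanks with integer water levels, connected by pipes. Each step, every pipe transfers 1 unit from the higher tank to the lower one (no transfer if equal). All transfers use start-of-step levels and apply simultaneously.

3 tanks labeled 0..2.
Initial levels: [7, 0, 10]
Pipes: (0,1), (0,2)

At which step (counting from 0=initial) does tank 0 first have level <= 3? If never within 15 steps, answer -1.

Step 1: flows [0->1,2->0] -> levels [7 1 9]
Step 2: flows [0->1,2->0] -> levels [7 2 8]
Step 3: flows [0->1,2->0] -> levels [7 3 7]
Step 4: flows [0->1,0=2] -> levels [6 4 7]
Step 5: flows [0->1,2->0] -> levels [6 5 6]
Step 6: flows [0->1,0=2] -> levels [5 6 6]
Step 7: flows [1->0,2->0] -> levels [7 5 5]
Step 8: flows [0->1,0->2] -> levels [5 6 6]
  -> period-2 cycle (repeats step 6); tank 0 never drops to <=3
Tank 0 never reaches <=3 within 15 steps

Answer: -1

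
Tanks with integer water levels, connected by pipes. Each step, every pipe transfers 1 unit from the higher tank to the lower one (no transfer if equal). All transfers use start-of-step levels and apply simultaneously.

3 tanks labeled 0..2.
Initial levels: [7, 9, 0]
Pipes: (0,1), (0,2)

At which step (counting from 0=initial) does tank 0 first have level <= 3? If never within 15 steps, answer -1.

Step 1: flows [1->0,0->2] -> levels [7 8 1]
Step 2: flows [1->0,0->2] -> levels [7 7 2]
Step 3: flows [0=1,0->2] -> levels [6 7 3]
Step 4: flows [1->0,0->2] -> levels [6 6 4]
Step 5: flows [0=1,0->2] -> levels [5 6 5]
Step 6: flows [1->0,0=2] -> levels [6 5 5]
Step 7: flows [0->1,0->2] -> levels [4 6 6]
Step 8: flows [1->0,2->0] -> levels [6 5 5]
  -> period-2 cycle (repeats step 6); tank 0 never drops to <=3
Tank 0 never reaches <=3 within 15 steps

Answer: -1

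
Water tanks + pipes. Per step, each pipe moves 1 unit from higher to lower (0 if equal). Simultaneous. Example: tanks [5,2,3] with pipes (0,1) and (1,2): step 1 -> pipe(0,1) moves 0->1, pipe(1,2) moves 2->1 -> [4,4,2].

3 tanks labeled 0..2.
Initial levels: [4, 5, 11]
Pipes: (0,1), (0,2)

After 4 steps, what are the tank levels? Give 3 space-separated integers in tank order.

Step 1: flows [1->0,2->0] -> levels [6 4 10]
Step 2: flows [0->1,2->0] -> levels [6 5 9]
Step 3: flows [0->1,2->0] -> levels [6 6 8]
Step 4: flows [0=1,2->0] -> levels [7 6 7]

Answer: 7 6 7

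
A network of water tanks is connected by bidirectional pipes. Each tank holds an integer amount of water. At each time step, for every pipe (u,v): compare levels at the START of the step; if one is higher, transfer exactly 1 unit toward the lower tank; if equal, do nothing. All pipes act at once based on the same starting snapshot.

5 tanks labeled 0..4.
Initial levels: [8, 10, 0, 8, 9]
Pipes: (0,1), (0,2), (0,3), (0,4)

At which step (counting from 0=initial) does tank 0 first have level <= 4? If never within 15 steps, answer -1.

Answer: -1

Derivation:
Step 1: flows [1->0,0->2,0=3,4->0] -> levels [9 9 1 8 8]
Step 2: flows [0=1,0->2,0->3,0->4] -> levels [6 9 2 9 9]
Step 3: flows [1->0,0->2,3->0,4->0] -> levels [8 8 3 8 8]
Step 4: flows [0=1,0->2,0=3,0=4] -> levels [7 8 4 8 8]
Step 5: flows [1->0,0->2,3->0,4->0] -> levels [9 7 5 7 7]
Step 6: flows [0->1,0->2,0->3,0->4] -> levels [5 8 6 8 8]
Step 7: flows [1->0,2->0,3->0,4->0] -> levels [9 7 5 7 7]
  -> period-2 cycle (repeats step 5); tank 0 never drops to <=4
Tank 0 never reaches <=4 within 15 steps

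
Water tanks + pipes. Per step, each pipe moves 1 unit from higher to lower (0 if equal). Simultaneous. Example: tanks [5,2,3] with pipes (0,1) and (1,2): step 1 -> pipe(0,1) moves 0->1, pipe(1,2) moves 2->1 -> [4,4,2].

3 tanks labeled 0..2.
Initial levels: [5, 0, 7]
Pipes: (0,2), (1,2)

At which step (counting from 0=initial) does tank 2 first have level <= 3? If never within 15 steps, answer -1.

Answer: -1

Derivation:
Step 1: flows [2->0,2->1] -> levels [6 1 5]
Step 2: flows [0->2,2->1] -> levels [5 2 5]
Step 3: flows [0=2,2->1] -> levels [5 3 4]
Step 4: flows [0->2,2->1] -> levels [4 4 4]
Step 5: flows [0=2,1=2] -> levels [4 4 4]
  -> stable; tank 2 stays at 4 > 3
Tank 2 never reaches <=3 within 15 steps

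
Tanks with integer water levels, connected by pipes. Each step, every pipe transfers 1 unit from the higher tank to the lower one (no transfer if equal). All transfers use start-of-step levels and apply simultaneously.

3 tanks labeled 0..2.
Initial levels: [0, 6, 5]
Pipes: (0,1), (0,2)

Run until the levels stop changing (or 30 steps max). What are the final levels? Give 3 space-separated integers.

Answer: 5 3 3

Derivation:
Step 1: flows [1->0,2->0] -> levels [2 5 4]
Step 2: flows [1->0,2->0] -> levels [4 4 3]
Step 3: flows [0=1,0->2] -> levels [3 4 4]
Step 4: flows [1->0,2->0] -> levels [5 3 3]
Step 5: flows [0->1,0->2] -> levels [3 4 4]
  -> period-2 cycle: step 5 state = step 3 state; never stabilizes
  -> state at step 30: (30-3) mod 2 = 1, same as step 4 -> [5 3 3]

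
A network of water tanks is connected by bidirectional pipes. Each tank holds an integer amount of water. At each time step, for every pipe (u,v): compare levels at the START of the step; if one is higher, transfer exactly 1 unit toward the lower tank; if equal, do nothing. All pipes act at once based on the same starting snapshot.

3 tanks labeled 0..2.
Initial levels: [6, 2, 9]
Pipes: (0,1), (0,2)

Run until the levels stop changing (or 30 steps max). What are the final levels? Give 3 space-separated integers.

Answer: 5 6 6

Derivation:
Step 1: flows [0->1,2->0] -> levels [6 3 8]
Step 2: flows [0->1,2->0] -> levels [6 4 7]
Step 3: flows [0->1,2->0] -> levels [6 5 6]
Step 4: flows [0->1,0=2] -> levels [5 6 6]
Step 5: flows [1->0,2->0] -> levels [7 5 5]
Step 6: flows [0->1,0->2] -> levels [5 6 6]
  -> period-2 cycle: step 6 state = step 4 state; never stabilizes
  -> state at step 30: (30-4) mod 2 = 0, same as step 4 -> [5 6 6]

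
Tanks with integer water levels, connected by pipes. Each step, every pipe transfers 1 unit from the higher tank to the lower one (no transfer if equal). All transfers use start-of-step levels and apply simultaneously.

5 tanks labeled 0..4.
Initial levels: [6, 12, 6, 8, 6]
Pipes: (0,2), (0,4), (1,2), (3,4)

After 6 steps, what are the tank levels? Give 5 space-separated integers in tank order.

Answer: 9 9 7 7 6

Derivation:
Step 1: flows [0=2,0=4,1->2,3->4] -> levels [6 11 7 7 7]
Step 2: flows [2->0,4->0,1->2,3=4] -> levels [8 10 7 7 6]
Step 3: flows [0->2,0->4,1->2,3->4] -> levels [6 9 9 6 8]
Step 4: flows [2->0,4->0,1=2,4->3] -> levels [8 9 8 7 6]
Step 5: flows [0=2,0->4,1->2,3->4] -> levels [7 8 9 6 8]
Step 6: flows [2->0,4->0,2->1,4->3] -> levels [9 9 7 7 6]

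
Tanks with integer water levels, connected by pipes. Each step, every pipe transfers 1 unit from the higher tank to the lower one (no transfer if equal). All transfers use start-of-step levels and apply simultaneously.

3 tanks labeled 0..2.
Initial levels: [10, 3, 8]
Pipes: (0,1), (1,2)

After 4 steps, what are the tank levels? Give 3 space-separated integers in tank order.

Answer: 7 7 7

Derivation:
Step 1: flows [0->1,2->1] -> levels [9 5 7]
Step 2: flows [0->1,2->1] -> levels [8 7 6]
Step 3: flows [0->1,1->2] -> levels [7 7 7]
Step 4: flows [0=1,1=2] -> levels [7 7 7]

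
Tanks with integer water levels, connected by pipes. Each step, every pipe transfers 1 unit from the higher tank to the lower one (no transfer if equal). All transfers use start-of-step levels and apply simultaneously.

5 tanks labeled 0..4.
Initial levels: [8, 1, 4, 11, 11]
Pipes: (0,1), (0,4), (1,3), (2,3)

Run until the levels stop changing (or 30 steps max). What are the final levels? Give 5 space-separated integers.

Answer: 6 7 6 8 8

Derivation:
Step 1: flows [0->1,4->0,3->1,3->2] -> levels [8 3 5 9 10]
Step 2: flows [0->1,4->0,3->1,3->2] -> levels [8 5 6 7 9]
Step 3: flows [0->1,4->0,3->1,3->2] -> levels [8 7 7 5 8]
Step 4: flows [0->1,0=4,1->3,2->3] -> levels [7 7 6 7 8]
Step 5: flows [0=1,4->0,1=3,3->2] -> levels [8 7 7 6 7]
Step 6: flows [0->1,0->4,1->3,2->3] -> levels [6 7 6 8 8]
Step 7: flows [1->0,4->0,3->1,3->2] -> levels [8 7 7 6 7]
  -> period-2 cycle: step 7 state = step 5 state; never stabilizes
  -> state at step 30: (30-5) mod 2 = 1, same as step 6 -> [6 7 6 8 8]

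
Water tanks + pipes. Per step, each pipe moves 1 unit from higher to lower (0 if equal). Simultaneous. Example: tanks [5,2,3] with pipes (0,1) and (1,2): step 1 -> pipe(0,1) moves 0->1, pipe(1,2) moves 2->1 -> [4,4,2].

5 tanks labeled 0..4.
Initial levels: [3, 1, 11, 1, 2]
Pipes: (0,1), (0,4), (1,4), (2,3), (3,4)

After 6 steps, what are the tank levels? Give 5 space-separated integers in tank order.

Step 1: flows [0->1,0->4,4->1,2->3,4->3] -> levels [1 3 10 3 1]
Step 2: flows [1->0,0=4,1->4,2->3,3->4] -> levels [2 1 9 3 3]
Step 3: flows [0->1,4->0,4->1,2->3,3=4] -> levels [2 3 8 4 1]
Step 4: flows [1->0,0->4,1->4,2->3,3->4] -> levels [2 1 7 4 4]
Step 5: flows [0->1,4->0,4->1,2->3,3=4] -> levels [2 3 6 5 2]
Step 6: flows [1->0,0=4,1->4,2->3,3->4] -> levels [3 1 5 5 4]

Answer: 3 1 5 5 4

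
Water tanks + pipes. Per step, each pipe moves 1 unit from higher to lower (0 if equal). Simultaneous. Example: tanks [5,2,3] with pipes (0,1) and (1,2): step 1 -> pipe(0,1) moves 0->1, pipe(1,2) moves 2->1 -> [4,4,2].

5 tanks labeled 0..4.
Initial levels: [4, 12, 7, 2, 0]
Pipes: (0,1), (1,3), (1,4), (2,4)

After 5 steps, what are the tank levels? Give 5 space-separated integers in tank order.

Answer: 6 4 4 5 6

Derivation:
Step 1: flows [1->0,1->3,1->4,2->4] -> levels [5 9 6 3 2]
Step 2: flows [1->0,1->3,1->4,2->4] -> levels [6 6 5 4 4]
Step 3: flows [0=1,1->3,1->4,2->4] -> levels [6 4 4 5 6]
Step 4: flows [0->1,3->1,4->1,4->2] -> levels [5 7 5 4 4]
Step 5: flows [1->0,1->3,1->4,2->4] -> levels [6 4 4 5 6]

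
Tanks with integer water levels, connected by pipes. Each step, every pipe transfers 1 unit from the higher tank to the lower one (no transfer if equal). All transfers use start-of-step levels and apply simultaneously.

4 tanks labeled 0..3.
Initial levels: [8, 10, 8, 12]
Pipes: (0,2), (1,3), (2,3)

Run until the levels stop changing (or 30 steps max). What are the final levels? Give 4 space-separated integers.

Step 1: flows [0=2,3->1,3->2] -> levels [8 11 9 10]
Step 2: flows [2->0,1->3,3->2] -> levels [9 10 9 10]
Step 3: flows [0=2,1=3,3->2] -> levels [9 10 10 9]
Step 4: flows [2->0,1->3,2->3] -> levels [10 9 8 11]
Step 5: flows [0->2,3->1,3->2] -> levels [9 10 10 9]
  -> period-2 cycle: step 5 state = step 3 state; never stabilizes
  -> state at step 30: (30-3) mod 2 = 1, same as step 4 -> [10 9 8 11]

Answer: 10 9 8 11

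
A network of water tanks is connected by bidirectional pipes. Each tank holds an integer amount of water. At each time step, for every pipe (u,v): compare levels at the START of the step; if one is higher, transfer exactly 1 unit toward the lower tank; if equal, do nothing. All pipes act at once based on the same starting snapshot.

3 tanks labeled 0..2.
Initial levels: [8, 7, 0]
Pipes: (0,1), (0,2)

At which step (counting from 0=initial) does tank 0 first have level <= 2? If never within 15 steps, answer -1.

Answer: -1

Derivation:
Step 1: flows [0->1,0->2] -> levels [6 8 1]
Step 2: flows [1->0,0->2] -> levels [6 7 2]
Step 3: flows [1->0,0->2] -> levels [6 6 3]
Step 4: flows [0=1,0->2] -> levels [5 6 4]
Step 5: flows [1->0,0->2] -> levels [5 5 5]
Step 6: flows [0=1,0=2] -> levels [5 5 5]
  -> stable; tank 0 stays at 5 > 2
Tank 0 never reaches <=2 within 15 steps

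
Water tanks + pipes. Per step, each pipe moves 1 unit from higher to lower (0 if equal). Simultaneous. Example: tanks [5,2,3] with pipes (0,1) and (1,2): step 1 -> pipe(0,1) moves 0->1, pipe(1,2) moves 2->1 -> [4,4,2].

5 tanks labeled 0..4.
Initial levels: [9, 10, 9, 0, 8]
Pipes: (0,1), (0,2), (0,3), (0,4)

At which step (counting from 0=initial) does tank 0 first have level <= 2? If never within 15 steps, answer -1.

Step 1: flows [1->0,0=2,0->3,0->4] -> levels [8 9 9 1 9]
Step 2: flows [1->0,2->0,0->3,4->0] -> levels [10 8 8 2 8]
Step 3: flows [0->1,0->2,0->3,0->4] -> levels [6 9 9 3 9]
Step 4: flows [1->0,2->0,0->3,4->0] -> levels [8 8 8 4 8]
Step 5: flows [0=1,0=2,0->3,0=4] -> levels [7 8 8 5 8]
Step 6: flows [1->0,2->0,0->3,4->0] -> levels [9 7 7 6 7]
Step 7: flows [0->1,0->2,0->3,0->4] -> levels [5 8 8 7 8]
Step 8: flows [1->0,2->0,3->0,4->0] -> levels [9 7 7 6 7]
  -> period-2 cycle (repeats step 6); tank 0 never drops to <=2
Tank 0 never reaches <=2 within 15 steps

Answer: -1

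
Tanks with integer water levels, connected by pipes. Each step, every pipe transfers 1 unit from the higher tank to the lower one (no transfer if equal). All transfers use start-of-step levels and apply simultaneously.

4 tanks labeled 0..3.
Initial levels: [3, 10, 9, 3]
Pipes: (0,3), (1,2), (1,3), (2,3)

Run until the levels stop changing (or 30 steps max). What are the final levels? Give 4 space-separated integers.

Answer: 6 7 7 5

Derivation:
Step 1: flows [0=3,1->2,1->3,2->3] -> levels [3 8 9 5]
Step 2: flows [3->0,2->1,1->3,2->3] -> levels [4 8 7 6]
Step 3: flows [3->0,1->2,1->3,2->3] -> levels [5 6 7 7]
Step 4: flows [3->0,2->1,3->1,2=3] -> levels [6 8 6 5]
Step 5: flows [0->3,1->2,1->3,2->3] -> levels [5 6 6 8]
Step 6: flows [3->0,1=2,3->1,3->2] -> levels [6 7 7 5]
Step 7: flows [0->3,1=2,1->3,2->3] -> levels [5 6 6 8]
  -> period-2 cycle: step 7 state = step 5 state; never stabilizes
  -> state at step 30: (30-5) mod 2 = 1, same as step 6 -> [6 7 7 5]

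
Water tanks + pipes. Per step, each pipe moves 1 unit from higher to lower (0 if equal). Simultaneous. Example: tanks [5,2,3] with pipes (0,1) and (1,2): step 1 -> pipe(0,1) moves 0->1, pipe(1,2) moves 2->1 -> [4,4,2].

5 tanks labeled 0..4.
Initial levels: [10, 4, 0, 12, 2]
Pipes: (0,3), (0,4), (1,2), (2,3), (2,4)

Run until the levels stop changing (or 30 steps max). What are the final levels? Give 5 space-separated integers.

Step 1: flows [3->0,0->4,1->2,3->2,4->2] -> levels [10 3 3 10 2]
Step 2: flows [0=3,0->4,1=2,3->2,2->4] -> levels [9 3 3 9 4]
Step 3: flows [0=3,0->4,1=2,3->2,4->2] -> levels [8 3 5 8 4]
Step 4: flows [0=3,0->4,2->1,3->2,2->4] -> levels [7 4 4 7 6]
Step 5: flows [0=3,0->4,1=2,3->2,4->2] -> levels [6 4 6 6 6]
Step 6: flows [0=3,0=4,2->1,2=3,2=4] -> levels [6 5 5 6 6]
Step 7: flows [0=3,0=4,1=2,3->2,4->2] -> levels [6 5 7 5 5]
Step 8: flows [0->3,0->4,2->1,2->3,2->4] -> levels [4 6 4 7 7]
Step 9: flows [3->0,4->0,1->2,3->2,4->2] -> levels [6 5 7 5 5]
  -> period-2 cycle: step 9 state = step 7 state; never stabilizes
  -> state at step 30: (30-7) mod 2 = 1, same as step 8 -> [4 6 4 7 7]

Answer: 4 6 4 7 7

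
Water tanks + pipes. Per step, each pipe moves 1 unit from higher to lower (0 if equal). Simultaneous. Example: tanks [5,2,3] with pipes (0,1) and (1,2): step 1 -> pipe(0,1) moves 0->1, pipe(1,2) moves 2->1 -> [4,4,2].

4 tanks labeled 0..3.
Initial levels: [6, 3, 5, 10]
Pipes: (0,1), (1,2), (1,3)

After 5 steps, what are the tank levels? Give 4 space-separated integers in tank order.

Answer: 5 8 5 6

Derivation:
Step 1: flows [0->1,2->1,3->1] -> levels [5 6 4 9]
Step 2: flows [1->0,1->2,3->1] -> levels [6 5 5 8]
Step 3: flows [0->1,1=2,3->1] -> levels [5 7 5 7]
Step 4: flows [1->0,1->2,1=3] -> levels [6 5 6 7]
Step 5: flows [0->1,2->1,3->1] -> levels [5 8 5 6]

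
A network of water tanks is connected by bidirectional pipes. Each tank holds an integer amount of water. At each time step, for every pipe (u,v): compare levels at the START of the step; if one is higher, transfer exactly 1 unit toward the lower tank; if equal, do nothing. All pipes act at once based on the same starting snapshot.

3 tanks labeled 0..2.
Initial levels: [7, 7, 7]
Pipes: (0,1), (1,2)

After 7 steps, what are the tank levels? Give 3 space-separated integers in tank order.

Step 1: flows [0=1,1=2] -> levels [7 7 7]
  -> stable; steps 2..7 unchanged -> [7 7 7]

Answer: 7 7 7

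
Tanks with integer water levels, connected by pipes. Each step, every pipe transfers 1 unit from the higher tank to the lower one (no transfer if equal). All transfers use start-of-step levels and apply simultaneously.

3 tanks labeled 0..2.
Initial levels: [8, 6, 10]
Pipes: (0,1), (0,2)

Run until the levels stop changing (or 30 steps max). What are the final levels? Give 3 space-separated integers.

Step 1: flows [0->1,2->0] -> levels [8 7 9]
Step 2: flows [0->1,2->0] -> levels [8 8 8]
Step 3: flows [0=1,0=2] -> levels [8 8 8]
  -> stable (no change)

Answer: 8 8 8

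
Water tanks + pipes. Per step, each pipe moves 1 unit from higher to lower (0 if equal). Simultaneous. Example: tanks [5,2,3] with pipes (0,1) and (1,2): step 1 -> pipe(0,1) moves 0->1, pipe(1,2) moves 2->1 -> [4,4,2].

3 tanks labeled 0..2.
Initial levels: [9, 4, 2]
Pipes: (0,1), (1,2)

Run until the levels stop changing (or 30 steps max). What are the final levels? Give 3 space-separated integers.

Answer: 5 5 5

Derivation:
Step 1: flows [0->1,1->2] -> levels [8 4 3]
Step 2: flows [0->1,1->2] -> levels [7 4 4]
Step 3: flows [0->1,1=2] -> levels [6 5 4]
Step 4: flows [0->1,1->2] -> levels [5 5 5]
Step 5: flows [0=1,1=2] -> levels [5 5 5]
  -> stable (no change)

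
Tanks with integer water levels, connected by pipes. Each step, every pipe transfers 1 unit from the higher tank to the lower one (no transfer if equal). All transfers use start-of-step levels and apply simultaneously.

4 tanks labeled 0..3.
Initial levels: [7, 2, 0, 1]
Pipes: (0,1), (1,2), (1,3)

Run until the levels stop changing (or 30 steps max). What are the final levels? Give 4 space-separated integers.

Answer: 2 4 2 2

Derivation:
Step 1: flows [0->1,1->2,1->3] -> levels [6 1 1 2]
Step 2: flows [0->1,1=2,3->1] -> levels [5 3 1 1]
Step 3: flows [0->1,1->2,1->3] -> levels [4 2 2 2]
Step 4: flows [0->1,1=2,1=3] -> levels [3 3 2 2]
Step 5: flows [0=1,1->2,1->3] -> levels [3 1 3 3]
Step 6: flows [0->1,2->1,3->1] -> levels [2 4 2 2]
Step 7: flows [1->0,1->2,1->3] -> levels [3 1 3 3]
  -> period-2 cycle: step 7 state = step 5 state; never stabilizes
  -> state at step 30: (30-5) mod 2 = 1, same as step 6 -> [2 4 2 2]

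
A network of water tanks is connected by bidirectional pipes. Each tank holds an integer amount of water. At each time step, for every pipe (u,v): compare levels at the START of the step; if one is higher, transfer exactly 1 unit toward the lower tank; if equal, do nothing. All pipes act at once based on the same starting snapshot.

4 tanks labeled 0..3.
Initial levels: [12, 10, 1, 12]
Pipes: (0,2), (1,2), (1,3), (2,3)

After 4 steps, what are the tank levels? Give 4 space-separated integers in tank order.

Step 1: flows [0->2,1->2,3->1,3->2] -> levels [11 10 4 10]
Step 2: flows [0->2,1->2,1=3,3->2] -> levels [10 9 7 9]
Step 3: flows [0->2,1->2,1=3,3->2] -> levels [9 8 10 8]
Step 4: flows [2->0,2->1,1=3,2->3] -> levels [10 9 7 9]

Answer: 10 9 7 9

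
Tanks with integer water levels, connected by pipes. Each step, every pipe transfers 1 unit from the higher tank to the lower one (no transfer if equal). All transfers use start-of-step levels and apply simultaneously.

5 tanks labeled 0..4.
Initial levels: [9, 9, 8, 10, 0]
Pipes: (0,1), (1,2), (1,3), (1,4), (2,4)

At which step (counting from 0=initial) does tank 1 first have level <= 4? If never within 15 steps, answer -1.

Answer: -1

Derivation:
Step 1: flows [0=1,1->2,3->1,1->4,2->4] -> levels [9 8 8 9 2]
Step 2: flows [0->1,1=2,3->1,1->4,2->4] -> levels [8 9 7 8 4]
Step 3: flows [1->0,1->2,1->3,1->4,2->4] -> levels [9 5 7 9 6]
Step 4: flows [0->1,2->1,3->1,4->1,2->4] -> levels [8 9 5 8 6]
Step 5: flows [1->0,1->2,1->3,1->4,4->2] -> levels [9 5 7 9 6]
  -> period-2 cycle (repeats step 3); tank 1 never drops to <=4
Tank 1 never reaches <=4 within 15 steps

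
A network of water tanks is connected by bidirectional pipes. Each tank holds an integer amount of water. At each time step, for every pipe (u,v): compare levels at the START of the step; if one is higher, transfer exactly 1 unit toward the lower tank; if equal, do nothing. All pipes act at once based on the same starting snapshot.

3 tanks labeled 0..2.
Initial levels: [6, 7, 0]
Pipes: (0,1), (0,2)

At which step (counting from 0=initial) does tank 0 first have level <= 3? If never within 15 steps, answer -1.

Answer: 6

Derivation:
Step 1: flows [1->0,0->2] -> levels [6 6 1]
Step 2: flows [0=1,0->2] -> levels [5 6 2]
Step 3: flows [1->0,0->2] -> levels [5 5 3]
Step 4: flows [0=1,0->2] -> levels [4 5 4]
Step 5: flows [1->0,0=2] -> levels [5 4 4]
Step 6: flows [0->1,0->2] -> levels [3 5 5]
Tank 0 first reaches <=3 at step 6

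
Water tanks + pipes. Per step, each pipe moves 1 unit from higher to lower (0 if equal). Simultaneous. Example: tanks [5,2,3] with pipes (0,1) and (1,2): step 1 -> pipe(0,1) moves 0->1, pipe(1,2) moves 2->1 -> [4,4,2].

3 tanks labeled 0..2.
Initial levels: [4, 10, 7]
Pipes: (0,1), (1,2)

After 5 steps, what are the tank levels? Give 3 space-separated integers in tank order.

Answer: 7 7 7

Derivation:
Step 1: flows [1->0,1->2] -> levels [5 8 8]
Step 2: flows [1->0,1=2] -> levels [6 7 8]
Step 3: flows [1->0,2->1] -> levels [7 7 7]
Step 4: flows [0=1,1=2] -> levels [7 7 7]
  -> stable; steps 5..5 unchanged -> [7 7 7]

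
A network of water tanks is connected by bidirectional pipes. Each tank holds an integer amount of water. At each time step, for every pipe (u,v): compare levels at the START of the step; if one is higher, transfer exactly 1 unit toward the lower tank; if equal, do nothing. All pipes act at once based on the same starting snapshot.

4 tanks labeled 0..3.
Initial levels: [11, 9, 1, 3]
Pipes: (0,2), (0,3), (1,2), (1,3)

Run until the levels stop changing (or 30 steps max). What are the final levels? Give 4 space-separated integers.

Answer: 6 6 6 6

Derivation:
Step 1: flows [0->2,0->3,1->2,1->3] -> levels [9 7 3 5]
Step 2: flows [0->2,0->3,1->2,1->3] -> levels [7 5 5 7]
Step 3: flows [0->2,0=3,1=2,3->1] -> levels [6 6 6 6]
Step 4: flows [0=2,0=3,1=2,1=3] -> levels [6 6 6 6]
  -> stable (no change)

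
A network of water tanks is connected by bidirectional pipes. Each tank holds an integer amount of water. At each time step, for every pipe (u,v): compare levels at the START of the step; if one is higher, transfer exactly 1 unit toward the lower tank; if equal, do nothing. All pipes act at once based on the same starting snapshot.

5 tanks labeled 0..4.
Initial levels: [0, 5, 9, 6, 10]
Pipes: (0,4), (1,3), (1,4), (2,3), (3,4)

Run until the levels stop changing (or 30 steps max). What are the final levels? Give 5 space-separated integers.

Answer: 6 6 6 8 4

Derivation:
Step 1: flows [4->0,3->1,4->1,2->3,4->3] -> levels [1 7 8 7 7]
Step 2: flows [4->0,1=3,1=4,2->3,3=4] -> levels [2 7 7 8 6]
Step 3: flows [4->0,3->1,1->4,3->2,3->4] -> levels [3 7 8 5 7]
Step 4: flows [4->0,1->3,1=4,2->3,4->3] -> levels [4 6 7 8 5]
Step 5: flows [4->0,3->1,1->4,3->2,3->4] -> levels [5 6 8 5 6]
Step 6: flows [4->0,1->3,1=4,2->3,4->3] -> levels [6 5 7 8 4]
Step 7: flows [0->4,3->1,1->4,3->2,3->4] -> levels [5 5 8 5 7]
Step 8: flows [4->0,1=3,4->1,2->3,4->3] -> levels [6 6 7 7 4]
Step 9: flows [0->4,3->1,1->4,2=3,3->4] -> levels [5 6 7 5 7]
Step 10: flows [4->0,1->3,4->1,2->3,4->3] -> levels [6 6 6 8 4]
Step 11: flows [0->4,3->1,1->4,3->2,3->4] -> levels [5 6 7 5 7]
  -> period-2 cycle: step 11 state = step 9 state; never stabilizes
  -> state at step 30: (30-9) mod 2 = 1, same as step 10 -> [6 6 6 8 4]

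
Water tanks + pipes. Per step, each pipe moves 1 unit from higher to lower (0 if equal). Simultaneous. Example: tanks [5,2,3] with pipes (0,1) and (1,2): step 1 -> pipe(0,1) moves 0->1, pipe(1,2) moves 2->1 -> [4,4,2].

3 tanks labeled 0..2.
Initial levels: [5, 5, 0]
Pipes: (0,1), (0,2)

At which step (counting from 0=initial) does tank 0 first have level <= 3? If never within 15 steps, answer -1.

Step 1: flows [0=1,0->2] -> levels [4 5 1]
Step 2: flows [1->0,0->2] -> levels [4 4 2]
Step 3: flows [0=1,0->2] -> levels [3 4 3]
Tank 0 first reaches <=3 at step 3

Answer: 3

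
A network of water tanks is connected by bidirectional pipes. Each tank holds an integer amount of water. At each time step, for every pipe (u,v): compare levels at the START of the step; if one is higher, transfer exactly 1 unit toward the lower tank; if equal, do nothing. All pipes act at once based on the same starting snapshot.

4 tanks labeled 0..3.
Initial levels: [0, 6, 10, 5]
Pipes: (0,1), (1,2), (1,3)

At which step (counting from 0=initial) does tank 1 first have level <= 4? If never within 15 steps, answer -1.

Step 1: flows [1->0,2->1,1->3] -> levels [1 5 9 6]
Step 2: flows [1->0,2->1,3->1] -> levels [2 6 8 5]
Step 3: flows [1->0,2->1,1->3] -> levels [3 5 7 6]
Step 4: flows [1->0,2->1,3->1] -> levels [4 6 6 5]
Step 5: flows [1->0,1=2,1->3] -> levels [5 4 6 6]
Tank 1 first reaches <=4 at step 5

Answer: 5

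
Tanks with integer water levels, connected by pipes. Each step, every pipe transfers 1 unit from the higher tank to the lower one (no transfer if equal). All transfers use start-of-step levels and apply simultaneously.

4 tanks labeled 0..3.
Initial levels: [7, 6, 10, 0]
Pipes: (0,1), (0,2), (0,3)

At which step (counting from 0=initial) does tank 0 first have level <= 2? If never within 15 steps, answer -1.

Answer: -1

Derivation:
Step 1: flows [0->1,2->0,0->3] -> levels [6 7 9 1]
Step 2: flows [1->0,2->0,0->3] -> levels [7 6 8 2]
Step 3: flows [0->1,2->0,0->3] -> levels [6 7 7 3]
Step 4: flows [1->0,2->0,0->3] -> levels [7 6 6 4]
Step 5: flows [0->1,0->2,0->3] -> levels [4 7 7 5]
Step 6: flows [1->0,2->0,3->0] -> levels [7 6 6 4]
  -> period-2 cycle (repeats step 4); tank 0 never drops to <=2
Tank 0 never reaches <=2 within 15 steps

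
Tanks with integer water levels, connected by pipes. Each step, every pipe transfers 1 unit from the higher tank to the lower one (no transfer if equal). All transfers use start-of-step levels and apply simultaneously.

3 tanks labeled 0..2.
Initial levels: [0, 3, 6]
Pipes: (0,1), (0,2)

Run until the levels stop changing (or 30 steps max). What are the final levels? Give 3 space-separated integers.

Step 1: flows [1->0,2->0] -> levels [2 2 5]
Step 2: flows [0=1,2->0] -> levels [3 2 4]
Step 3: flows [0->1,2->0] -> levels [3 3 3]
Step 4: flows [0=1,0=2] -> levels [3 3 3]
  -> stable (no change)

Answer: 3 3 3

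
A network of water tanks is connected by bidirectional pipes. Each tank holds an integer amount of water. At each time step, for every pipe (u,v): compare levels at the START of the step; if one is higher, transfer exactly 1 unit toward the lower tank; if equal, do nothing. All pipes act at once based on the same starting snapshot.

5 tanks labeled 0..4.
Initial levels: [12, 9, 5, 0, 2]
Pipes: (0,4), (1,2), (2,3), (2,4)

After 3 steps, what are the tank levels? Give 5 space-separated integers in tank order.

Answer: 9 6 5 3 5

Derivation:
Step 1: flows [0->4,1->2,2->3,2->4] -> levels [11 8 4 1 4]
Step 2: flows [0->4,1->2,2->3,2=4] -> levels [10 7 4 2 5]
Step 3: flows [0->4,1->2,2->3,4->2] -> levels [9 6 5 3 5]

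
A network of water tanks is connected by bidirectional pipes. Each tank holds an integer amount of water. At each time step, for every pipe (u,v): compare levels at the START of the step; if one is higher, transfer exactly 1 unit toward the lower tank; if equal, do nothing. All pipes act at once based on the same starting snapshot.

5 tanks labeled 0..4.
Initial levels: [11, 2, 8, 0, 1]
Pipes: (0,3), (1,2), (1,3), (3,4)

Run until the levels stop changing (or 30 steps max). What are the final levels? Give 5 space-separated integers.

Answer: 4 3 5 6 4

Derivation:
Step 1: flows [0->3,2->1,1->3,4->3] -> levels [10 2 7 3 0]
Step 2: flows [0->3,2->1,3->1,3->4] -> levels [9 4 6 2 1]
Step 3: flows [0->3,2->1,1->3,3->4] -> levels [8 4 5 3 2]
Step 4: flows [0->3,2->1,1->3,3->4] -> levels [7 4 4 4 3]
Step 5: flows [0->3,1=2,1=3,3->4] -> levels [6 4 4 4 4]
Step 6: flows [0->3,1=2,1=3,3=4] -> levels [5 4 4 5 4]
Step 7: flows [0=3,1=2,3->1,3->4] -> levels [5 5 4 3 5]
Step 8: flows [0->3,1->2,1->3,4->3] -> levels [4 3 5 6 4]
Step 9: flows [3->0,2->1,3->1,3->4] -> levels [5 5 4 3 5]
  -> period-2 cycle: step 9 state = step 7 state; never stabilizes
  -> state at step 30: (30-7) mod 2 = 1, same as step 8 -> [4 3 5 6 4]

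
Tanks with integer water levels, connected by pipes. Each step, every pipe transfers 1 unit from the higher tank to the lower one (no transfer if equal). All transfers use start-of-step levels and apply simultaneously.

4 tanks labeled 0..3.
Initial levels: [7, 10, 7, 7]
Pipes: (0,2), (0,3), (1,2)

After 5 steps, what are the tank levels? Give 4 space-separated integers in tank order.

Answer: 7 7 9 8

Derivation:
Step 1: flows [0=2,0=3,1->2] -> levels [7 9 8 7]
Step 2: flows [2->0,0=3,1->2] -> levels [8 8 8 7]
Step 3: flows [0=2,0->3,1=2] -> levels [7 8 8 8]
Step 4: flows [2->0,3->0,1=2] -> levels [9 8 7 7]
Step 5: flows [0->2,0->3,1->2] -> levels [7 7 9 8]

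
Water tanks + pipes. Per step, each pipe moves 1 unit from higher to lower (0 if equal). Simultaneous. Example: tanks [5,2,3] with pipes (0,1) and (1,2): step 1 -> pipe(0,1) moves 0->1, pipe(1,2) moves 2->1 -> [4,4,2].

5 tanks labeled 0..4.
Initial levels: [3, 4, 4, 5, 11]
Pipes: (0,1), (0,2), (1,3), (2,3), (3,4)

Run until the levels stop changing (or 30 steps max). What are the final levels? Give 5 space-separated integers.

Answer: 3 6 6 5 7

Derivation:
Step 1: flows [1->0,2->0,3->1,3->2,4->3] -> levels [5 4 4 4 10]
Step 2: flows [0->1,0->2,1=3,2=3,4->3] -> levels [3 5 5 5 9]
Step 3: flows [1->0,2->0,1=3,2=3,4->3] -> levels [5 4 4 6 8]
Step 4: flows [0->1,0->2,3->1,3->2,4->3] -> levels [3 6 6 5 7]
Step 5: flows [1->0,2->0,1->3,2->3,4->3] -> levels [5 4 4 8 6]
Step 6: flows [0->1,0->2,3->1,3->2,3->4] -> levels [3 6 6 5 7]
  -> period-2 cycle: step 6 state = step 4 state; never stabilizes
  -> state at step 30: (30-4) mod 2 = 0, same as step 4 -> [3 6 6 5 7]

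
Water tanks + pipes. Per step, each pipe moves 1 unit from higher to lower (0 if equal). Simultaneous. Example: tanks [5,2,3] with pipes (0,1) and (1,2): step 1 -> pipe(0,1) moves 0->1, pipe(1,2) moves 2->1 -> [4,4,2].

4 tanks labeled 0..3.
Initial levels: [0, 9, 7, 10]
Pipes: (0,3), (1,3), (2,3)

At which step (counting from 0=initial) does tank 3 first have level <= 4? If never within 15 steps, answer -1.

Answer: -1

Derivation:
Step 1: flows [3->0,3->1,3->2] -> levels [1 10 8 7]
Step 2: flows [3->0,1->3,2->3] -> levels [2 9 7 8]
Step 3: flows [3->0,1->3,3->2] -> levels [3 8 8 7]
Step 4: flows [3->0,1->3,2->3] -> levels [4 7 7 8]
Step 5: flows [3->0,3->1,3->2] -> levels [5 8 8 5]
Step 6: flows [0=3,1->3,2->3] -> levels [5 7 7 7]
Step 7: flows [3->0,1=3,2=3] -> levels [6 7 7 6]
Step 8: flows [0=3,1->3,2->3] -> levels [6 6 6 8]
Step 9: flows [3->0,3->1,3->2] -> levels [7 7 7 5]
Step 10: flows [0->3,1->3,2->3] -> levels [6 6 6 8]
  -> period-2 cycle (repeats step 8); tank 3 never drops to <=4
Tank 3 never reaches <=4 within 15 steps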